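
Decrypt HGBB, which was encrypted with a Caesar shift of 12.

H(7): 7−12=-5≡21 → V
G(6): 6−12=-6≡20 → U
B(1): 1−12=-11≡15 → P
B(1): 1−12=-11≡15 → P

VUPP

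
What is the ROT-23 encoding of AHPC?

XEMZ

A(0): 0+23=23 → X
H(7): 7+23=30≡4 → E
P(15): 15+23=38≡12 → M
C(2): 2+23=25 → Z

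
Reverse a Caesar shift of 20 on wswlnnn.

cycrttt

w(22): 22−20=2 → c
s(18): 18−20=-2≡24 → y
w(22): 22−20=2 → c
l(11): 11−20=-9≡17 → r
n(13): 13−20=-7≡19 → t
n(13): 13−20=-7≡19 → t
n(13): 13−20=-7≡19 → t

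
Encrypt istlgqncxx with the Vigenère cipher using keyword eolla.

mgewgubnix

Repeat the key across the message: eollaeolla
i(8)+e(4): 12 → m
s(18)+o(14): 32≡6 → g
t(19)+l(11): 30≡4 → e
l(11)+l(11): 22 → w
g(6)+a(0): 6 → g
q(16)+e(4): 20 → u
n(13)+o(14): 27≡1 → b
c(2)+l(11): 13 → n
x(23)+l(11): 34≡8 → i
x(23)+a(0): 23 → x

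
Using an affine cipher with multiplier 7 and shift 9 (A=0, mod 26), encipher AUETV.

A(0): 7·0+9=9 → J
U(20): 7·20+9=149≡19 → T
E(4): 7·4+9=37≡11 → L
T(19): 7·19+9=142≡12 → M
V(21): 7·21+9=156≡0 → A

JTLMA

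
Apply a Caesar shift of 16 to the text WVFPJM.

MLVFZC

W(22): 22+16=38≡12 → M
V(21): 21+16=37≡11 → L
F(5): 5+16=21 → V
P(15): 15+16=31≡5 → F
J(9): 9+16=25 → Z
M(12): 12+16=28≡2 → C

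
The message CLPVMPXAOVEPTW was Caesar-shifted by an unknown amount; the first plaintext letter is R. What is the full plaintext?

From the crib: C(2)−R(17)=-15≡11, so the shift is 11.
Subtract 11 from each ciphertext letter:
C(2): 2−11=-9≡17 → R
L(11): 11−11=0 → A
P(15): 15−11=4 → E
V(21): 21−11=10 → K
M(12): 12−11=1 → B
P(15): 15−11=4 → E
X(23): 23−11=12 → M
A(0): 0−11=-11≡15 → P
O(14): 14−11=3 → D
V(21): 21−11=10 → K
E(4): 4−11=-7≡19 → T
P(15): 15−11=4 → E
T(19): 19−11=8 → I
W(22): 22−11=11 → L

RAEKBEMPDKTEIL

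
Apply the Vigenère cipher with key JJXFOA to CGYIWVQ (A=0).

Repeat the key across the message: JJXFOAJ
C(2)+J(9): 11 → L
G(6)+J(9): 15 → P
Y(24)+X(23): 47≡21 → V
I(8)+F(5): 13 → N
W(22)+O(14): 36≡10 → K
V(21)+A(0): 21 → V
Q(16)+J(9): 25 → Z

LPVNKVZ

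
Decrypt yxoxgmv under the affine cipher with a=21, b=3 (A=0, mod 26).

The inverse of 21 mod 26 is 5, since 21·5=105≡1. Apply D(y)=5·(y−3) mod 26:
y(24): 5·(24−3)=105≡1 → b
x(23): 5·(23−3)=100≡22 → w
o(14): 5·(14−3)=55≡3 → d
x(23): 5·(23−3)=100≡22 → w
g(6): 5·(6−3)=15 → p
m(12): 5·(12−3)=45≡19 → t
v(21): 5·(21−3)=90≡12 → m

bwdwptm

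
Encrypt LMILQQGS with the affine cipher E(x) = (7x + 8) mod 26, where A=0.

HOMHQQYE

L(11): 7·11+8=85≡7 → H
M(12): 7·12+8=92≡14 → O
I(8): 7·8+8=64≡12 → M
L(11): 7·11+8=85≡7 → H
Q(16): 7·16+8=120≡16 → Q
Q(16): 7·16+8=120≡16 → Q
G(6): 7·6+8=50≡24 → Y
S(18): 7·18+8=134≡4 → E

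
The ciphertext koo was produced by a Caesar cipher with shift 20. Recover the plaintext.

k(10): 10−20=-10≡16 → q
o(14): 14−20=-6≡20 → u
o(14): 14−20=-6≡20 → u

quu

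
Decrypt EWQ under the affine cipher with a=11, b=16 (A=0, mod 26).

The inverse of 11 mod 26 is 19, since 11·19=209≡1. Apply D(y)=19·(y−16) mod 26:
E(4): 19·(4−16)=-228≡6 → G
W(22): 19·(22−16)=114≡10 → K
Q(16): 19·(16−16)=0 → A

GKA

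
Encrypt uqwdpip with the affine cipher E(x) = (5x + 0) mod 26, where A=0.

wcgpxox

u(20): 5·20+0=100≡22 → w
q(16): 5·16+0=80≡2 → c
w(22): 5·22+0=110≡6 → g
d(3): 5·3+0=15 → p
p(15): 5·15+0=75≡23 → x
i(8): 5·8+0=40≡14 → o
p(15): 5·15+0=75≡23 → x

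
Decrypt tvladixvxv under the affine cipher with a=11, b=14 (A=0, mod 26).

rdvuzqpdpd

The inverse of 11 mod 26 is 19, since 11·19=209≡1. Apply D(y)=19·(y−14) mod 26:
t(19): 19·(19−14)=95≡17 → r
v(21): 19·(21−14)=133≡3 → d
l(11): 19·(11−14)=-57≡21 → v
a(0): 19·(0−14)=-266≡20 → u
d(3): 19·(3−14)=-209≡25 → z
i(8): 19·(8−14)=-114≡16 → q
x(23): 19·(23−14)=171≡15 → p
v(21): 19·(21−14)=133≡3 → d
x(23): 19·(23−14)=171≡15 → p
v(21): 19·(21−14)=133≡3 → d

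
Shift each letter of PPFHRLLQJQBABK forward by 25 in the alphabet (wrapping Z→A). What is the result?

OOEGQKKPIPAZAJ

P(15): 15+25=40≡14 → O
P(15): 15+25=40≡14 → O
F(5): 5+25=30≡4 → E
H(7): 7+25=32≡6 → G
R(17): 17+25=42≡16 → Q
L(11): 11+25=36≡10 → K
L(11): 11+25=36≡10 → K
Q(16): 16+25=41≡15 → P
J(9): 9+25=34≡8 → I
Q(16): 16+25=41≡15 → P
B(1): 1+25=26≡0 → A
A(0): 0+25=25 → Z
B(1): 1+25=26≡0 → A
K(10): 10+25=35≡9 → J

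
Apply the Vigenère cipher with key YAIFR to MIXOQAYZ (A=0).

KIFTHYYH

Repeat the key across the message: YAIFRYAI
M(12)+Y(24): 36≡10 → K
I(8)+A(0): 8 → I
X(23)+I(8): 31≡5 → F
O(14)+F(5): 19 → T
Q(16)+R(17): 33≡7 → H
A(0)+Y(24): 24 → Y
Y(24)+A(0): 24 → Y
Z(25)+I(8): 33≡7 → H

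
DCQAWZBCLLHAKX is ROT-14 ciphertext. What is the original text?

D(3): 3−14=-11≡15 → P
C(2): 2−14=-12≡14 → O
Q(16): 16−14=2 → C
A(0): 0−14=-14≡12 → M
W(22): 22−14=8 → I
Z(25): 25−14=11 → L
B(1): 1−14=-13≡13 → N
C(2): 2−14=-12≡14 → O
L(11): 11−14=-3≡23 → X
L(11): 11−14=-3≡23 → X
H(7): 7−14=-7≡19 → T
A(0): 0−14=-14≡12 → M
K(10): 10−14=-4≡22 → W
X(23): 23−14=9 → J

POCMILNOXXTMWJ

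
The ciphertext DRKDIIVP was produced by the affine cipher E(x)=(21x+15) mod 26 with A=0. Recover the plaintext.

The inverse of 21 mod 26 is 5, since 21·5=105≡1. Apply D(y)=5·(y−15) mod 26:
D(3): 5·(3−15)=-60≡18 → S
R(17): 5·(17−15)=10 → K
K(10): 5·(10−15)=-25≡1 → B
D(3): 5·(3−15)=-60≡18 → S
I(8): 5·(8−15)=-35≡17 → R
I(8): 5·(8−15)=-35≡17 → R
V(21): 5·(21−15)=30≡4 → E
P(15): 5·(15−15)=0 → A

SKBSRREA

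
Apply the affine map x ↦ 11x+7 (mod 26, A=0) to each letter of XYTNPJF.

X(23): 11·23+7=260≡0 → A
Y(24): 11·24+7=271≡11 → L
T(19): 11·19+7=216≡8 → I
N(13): 11·13+7=150≡20 → U
P(15): 11·15+7=172≡16 → Q
J(9): 11·9+7=106≡2 → C
F(5): 11·5+7=62≡10 → K

ALIUQCK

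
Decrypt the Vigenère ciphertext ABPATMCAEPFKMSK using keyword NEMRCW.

Repeat the key across the ciphertext: NEMRCWNEMRCWNEM
A(0)−N(13): -13≡13 → N
B(1)−E(4): -3≡23 → X
P(15)−M(12): 3 → D
A(0)−R(17): -17≡9 → J
T(19)−C(2): 17 → R
M(12)−W(22): -10≡16 → Q
C(2)−N(13): -11≡15 → P
A(0)−E(4): -4≡22 → W
E(4)−M(12): -8≡18 → S
P(15)−R(17): -2≡24 → Y
F(5)−C(2): 3 → D
K(10)−W(22): -12≡14 → O
M(12)−N(13): -1≡25 → Z
S(18)−E(4): 14 → O
K(10)−M(12): -2≡24 → Y

NXDJRQPWSYDOZOY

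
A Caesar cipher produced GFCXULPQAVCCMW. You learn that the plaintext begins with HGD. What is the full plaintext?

From the crib: G(6)−H(7)=-1≡25, so the shift is 25.
Subtract 25 from each ciphertext letter:
G(6): 6−25=-19≡7 → H
F(5): 5−25=-20≡6 → G
C(2): 2−25=-23≡3 → D
X(23): 23−25=-2≡24 → Y
U(20): 20−25=-5≡21 → V
L(11): 11−25=-14≡12 → M
P(15): 15−25=-10≡16 → Q
Q(16): 16−25=-9≡17 → R
A(0): 0−25=-25≡1 → B
V(21): 21−25=-4≡22 → W
C(2): 2−25=-23≡3 → D
C(2): 2−25=-23≡3 → D
M(12): 12−25=-13≡13 → N
W(22): 22−25=-3≡23 → X

HGDYVMQRBWDDNX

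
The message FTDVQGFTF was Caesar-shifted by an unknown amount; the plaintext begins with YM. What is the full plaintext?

From the crib: F(5)−Y(24)=-19≡7, so the shift is 7.
Subtract 7 from each ciphertext letter:
F(5): 5−7=-2≡24 → Y
T(19): 19−7=12 → M
D(3): 3−7=-4≡22 → W
V(21): 21−7=14 → O
Q(16): 16−7=9 → J
G(6): 6−7=-1≡25 → Z
F(5): 5−7=-2≡24 → Y
T(19): 19−7=12 → M
F(5): 5−7=-2≡24 → Y

YMWOJZYMY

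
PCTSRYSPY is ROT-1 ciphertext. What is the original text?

OBSRQXROX

P(15): 15−1=14 → O
C(2): 2−1=1 → B
T(19): 19−1=18 → S
S(18): 18−1=17 → R
R(17): 17−1=16 → Q
Y(24): 24−1=23 → X
S(18): 18−1=17 → R
P(15): 15−1=14 → O
Y(24): 24−1=23 → X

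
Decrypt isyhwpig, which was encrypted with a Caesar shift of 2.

gqwfunge

i(8): 8−2=6 → g
s(18): 18−2=16 → q
y(24): 24−2=22 → w
h(7): 7−2=5 → f
w(22): 22−2=20 → u
p(15): 15−2=13 → n
i(8): 8−2=6 → g
g(6): 6−2=4 → e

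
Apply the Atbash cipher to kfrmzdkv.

k(10) → p(15)
f(5) → u(20)
r(17) → i(8)
m(12) → n(13)
z(25) → a(0)
d(3) → w(22)
k(10) → p(15)
v(21) → e(4)

puinawpe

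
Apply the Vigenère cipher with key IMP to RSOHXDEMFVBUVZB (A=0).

ZEDPJSMYUDNJDLQ

Repeat the key across the message: IMPIMPIMPIMPIMP
R(17)+I(8): 25 → Z
S(18)+M(12): 30≡4 → E
O(14)+P(15): 29≡3 → D
H(7)+I(8): 15 → P
X(23)+M(12): 35≡9 → J
D(3)+P(15): 18 → S
E(4)+I(8): 12 → M
M(12)+M(12): 24 → Y
F(5)+P(15): 20 → U
V(21)+I(8): 29≡3 → D
B(1)+M(12): 13 → N
U(20)+P(15): 35≡9 → J
V(21)+I(8): 29≡3 → D
Z(25)+M(12): 37≡11 → L
B(1)+P(15): 16 → Q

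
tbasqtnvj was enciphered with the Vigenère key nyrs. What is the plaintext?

gdjadvwdw

Repeat the key across the ciphertext: nyrsnyrsn
t(19)−n(13): 6 → g
b(1)−y(24): -23≡3 → d
a(0)−r(17): -17≡9 → j
s(18)−s(18): 0 → a
q(16)−n(13): 3 → d
t(19)−y(24): -5≡21 → v
n(13)−r(17): -4≡22 → w
v(21)−s(18): 3 → d
j(9)−n(13): -4≡22 → w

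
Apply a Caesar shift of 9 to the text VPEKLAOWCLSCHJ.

V(21): 21+9=30≡4 → E
P(15): 15+9=24 → Y
E(4): 4+9=13 → N
K(10): 10+9=19 → T
L(11): 11+9=20 → U
A(0): 0+9=9 → J
O(14): 14+9=23 → X
W(22): 22+9=31≡5 → F
C(2): 2+9=11 → L
L(11): 11+9=20 → U
S(18): 18+9=27≡1 → B
C(2): 2+9=11 → L
H(7): 7+9=16 → Q
J(9): 9+9=18 → S

EYNTUJXFLUBLQS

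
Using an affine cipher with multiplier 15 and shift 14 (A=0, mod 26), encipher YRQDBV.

Y(24): 15·24+14=374≡10 → K
R(17): 15·17+14=269≡9 → J
Q(16): 15·16+14=254≡20 → U
D(3): 15·3+14=59≡7 → H
B(1): 15·1+14=29≡3 → D
V(21): 15·21+14=329≡17 → R

KJUHDR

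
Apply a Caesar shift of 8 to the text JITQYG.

J(9): 9+8=17 → R
I(8): 8+8=16 → Q
T(19): 19+8=27≡1 → B
Q(16): 16+8=24 → Y
Y(24): 24+8=32≡6 → G
G(6): 6+8=14 → O

RQBYGO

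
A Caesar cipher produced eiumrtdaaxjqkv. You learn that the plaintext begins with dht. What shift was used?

From the crib: e(4)−d(3)=1, so the shift is 1.

1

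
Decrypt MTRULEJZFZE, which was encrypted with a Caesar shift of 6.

M(12): 12−6=6 → G
T(19): 19−6=13 → N
R(17): 17−6=11 → L
U(20): 20−6=14 → O
L(11): 11−6=5 → F
E(4): 4−6=-2≡24 → Y
J(9): 9−6=3 → D
Z(25): 25−6=19 → T
F(5): 5−6=-1≡25 → Z
Z(25): 25−6=19 → T
E(4): 4−6=-2≡24 → Y

GNLOFYDTZTY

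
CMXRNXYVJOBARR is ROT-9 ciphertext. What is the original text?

C(2): 2−9=-7≡19 → T
M(12): 12−9=3 → D
X(23): 23−9=14 → O
R(17): 17−9=8 → I
N(13): 13−9=4 → E
X(23): 23−9=14 → O
Y(24): 24−9=15 → P
V(21): 21−9=12 → M
J(9): 9−9=0 → A
O(14): 14−9=5 → F
B(1): 1−9=-8≡18 → S
A(0): 0−9=-9≡17 → R
R(17): 17−9=8 → I
R(17): 17−9=8 → I

TDOIEOPMAFSRII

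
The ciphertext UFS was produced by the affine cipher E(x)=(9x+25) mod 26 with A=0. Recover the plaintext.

The inverse of 9 mod 26 is 3, since 9·3=27≡1. Apply D(y)=3·(y−25) mod 26:
U(20): 3·(20−25)=-15≡11 → L
F(5): 3·(5−25)=-60≡18 → S
S(18): 3·(18−25)=-21≡5 → F

LSF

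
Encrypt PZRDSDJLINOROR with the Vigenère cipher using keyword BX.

QWSATAKIJKPOPO

Repeat the key across the message: BXBXBXBXBXBXBX
P(15)+B(1): 16 → Q
Z(25)+X(23): 48≡22 → W
R(17)+B(1): 18 → S
D(3)+X(23): 26≡0 → A
S(18)+B(1): 19 → T
D(3)+X(23): 26≡0 → A
J(9)+B(1): 10 → K
L(11)+X(23): 34≡8 → I
I(8)+B(1): 9 → J
N(13)+X(23): 36≡10 → K
O(14)+B(1): 15 → P
R(17)+X(23): 40≡14 → O
O(14)+B(1): 15 → P
R(17)+X(23): 40≡14 → O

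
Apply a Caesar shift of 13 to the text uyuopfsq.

hlhbcsfd

u(20): 20+13=33≡7 → h
y(24): 24+13=37≡11 → l
u(20): 20+13=33≡7 → h
o(14): 14+13=27≡1 → b
p(15): 15+13=28≡2 → c
f(5): 5+13=18 → s
s(18): 18+13=31≡5 → f
q(16): 16+13=29≡3 → d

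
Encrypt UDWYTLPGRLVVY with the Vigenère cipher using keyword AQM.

UTIYJXPWDLLHY

Repeat the key across the message: AQMAQMAQMAQMA
U(20)+A(0): 20 → U
D(3)+Q(16): 19 → T
W(22)+M(12): 34≡8 → I
Y(24)+A(0): 24 → Y
T(19)+Q(16): 35≡9 → J
L(11)+M(12): 23 → X
P(15)+A(0): 15 → P
G(6)+Q(16): 22 → W
R(17)+M(12): 29≡3 → D
L(11)+A(0): 11 → L
V(21)+Q(16): 37≡11 → L
V(21)+M(12): 33≡7 → H
Y(24)+A(0): 24 → Y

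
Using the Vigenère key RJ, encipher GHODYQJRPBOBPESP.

Repeat the key across the message: RJRJRJRJRJRJRJRJ
G(6)+R(17): 23 → X
H(7)+J(9): 16 → Q
O(14)+R(17): 31≡5 → F
D(3)+J(9): 12 → M
Y(24)+R(17): 41≡15 → P
Q(16)+J(9): 25 → Z
J(9)+R(17): 26≡0 → A
R(17)+J(9): 26≡0 → A
P(15)+R(17): 32≡6 → G
B(1)+J(9): 10 → K
O(14)+R(17): 31≡5 → F
B(1)+J(9): 10 → K
P(15)+R(17): 32≡6 → G
E(4)+J(9): 13 → N
S(18)+R(17): 35≡9 → J
P(15)+J(9): 24 → Y

XQFMPZAAGKFKGNJY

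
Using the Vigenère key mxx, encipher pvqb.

bsnn

Repeat the key across the message: mxxm
p(15)+m(12): 27≡1 → b
v(21)+x(23): 44≡18 → s
q(16)+x(23): 39≡13 → n
b(1)+m(12): 13 → n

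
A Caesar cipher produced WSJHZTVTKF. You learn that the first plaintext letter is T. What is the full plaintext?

From the crib: W(22)−T(19)=3, so the shift is 3.
Subtract 3 from each ciphertext letter:
W(22): 22−3=19 → T
S(18): 18−3=15 → P
J(9): 9−3=6 → G
H(7): 7−3=4 → E
Z(25): 25−3=22 → W
T(19): 19−3=16 → Q
V(21): 21−3=18 → S
T(19): 19−3=16 → Q
K(10): 10−3=7 → H
F(5): 5−3=2 → C

TPGEWQSQHC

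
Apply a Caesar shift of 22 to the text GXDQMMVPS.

CTZMIIRLO

G(6): 6+22=28≡2 → C
X(23): 23+22=45≡19 → T
D(3): 3+22=25 → Z
Q(16): 16+22=38≡12 → M
M(12): 12+22=34≡8 → I
M(12): 12+22=34≡8 → I
V(21): 21+22=43≡17 → R
P(15): 15+22=37≡11 → L
S(18): 18+22=40≡14 → O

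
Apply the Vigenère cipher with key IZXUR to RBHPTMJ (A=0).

ZAEJKUI

Repeat the key across the message: IZXURIZ
R(17)+I(8): 25 → Z
B(1)+Z(25): 26≡0 → A
H(7)+X(23): 30≡4 → E
P(15)+U(20): 35≡9 → J
T(19)+R(17): 36≡10 → K
M(12)+I(8): 20 → U
J(9)+Z(25): 34≡8 → I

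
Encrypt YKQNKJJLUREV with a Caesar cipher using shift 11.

JVBYVUUWFCPG

Y(24): 24+11=35≡9 → J
K(10): 10+11=21 → V
Q(16): 16+11=27≡1 → B
N(13): 13+11=24 → Y
K(10): 10+11=21 → V
J(9): 9+11=20 → U
J(9): 9+11=20 → U
L(11): 11+11=22 → W
U(20): 20+11=31≡5 → F
R(17): 17+11=28≡2 → C
E(4): 4+11=15 → P
V(21): 21+11=32≡6 → G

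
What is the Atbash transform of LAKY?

L(11) → O(14)
A(0) → Z(25)
K(10) → P(15)
Y(24) → B(1)

OZPB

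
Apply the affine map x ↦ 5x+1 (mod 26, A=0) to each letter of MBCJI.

JGLUP

M(12): 5·12+1=61≡9 → J
B(1): 5·1+1=6 → G
C(2): 5·2+1=11 → L
J(9): 5·9+1=46≡20 → U
I(8): 5·8+1=41≡15 → P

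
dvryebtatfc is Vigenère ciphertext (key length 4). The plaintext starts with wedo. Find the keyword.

Subtract each crib letter from the matching ciphertext letter (mod 26):
d(3)−w(22)=-19≡7 → h
v(21)−e(4)=17 → r
r(17)−d(3)=14 → o
y(24)−o(14)=10 → k

hrok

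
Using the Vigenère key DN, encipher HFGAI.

KSJNL

Repeat the key across the message: DNDND
H(7)+D(3): 10 → K
F(5)+N(13): 18 → S
G(6)+D(3): 9 → J
A(0)+N(13): 13 → N
I(8)+D(3): 11 → L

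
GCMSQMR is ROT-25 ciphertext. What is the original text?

G(6): 6−25=-19≡7 → H
C(2): 2−25=-23≡3 → D
M(12): 12−25=-13≡13 → N
S(18): 18−25=-7≡19 → T
Q(16): 16−25=-9≡17 → R
M(12): 12−25=-13≡13 → N
R(17): 17−25=-8≡18 → S

HDNTRNS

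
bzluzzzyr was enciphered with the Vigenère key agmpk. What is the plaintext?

Repeat the key across the ciphertext: agmpkagmp
b(1)−a(0): 1 → b
z(25)−g(6): 19 → t
l(11)−m(12): -1≡25 → z
u(20)−p(15): 5 → f
z(25)−k(10): 15 → p
z(25)−a(0): 25 → z
z(25)−g(6): 19 → t
y(24)−m(12): 12 → m
r(17)−p(15): 2 → c

btzfpztmc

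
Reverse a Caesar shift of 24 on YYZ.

Y(24): 24−24=0 → A
Y(24): 24−24=0 → A
Z(25): 25−24=1 → B

AAB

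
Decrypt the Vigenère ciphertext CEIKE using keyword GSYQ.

Repeat the key across the ciphertext: GSYQG
C(2)−G(6): -4≡22 → W
E(4)−S(18): -14≡12 → M
I(8)−Y(24): -16≡10 → K
K(10)−Q(16): -6≡20 → U
E(4)−G(6): -2≡24 → Y

WMKUY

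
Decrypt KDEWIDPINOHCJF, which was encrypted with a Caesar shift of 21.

PIJBNIUNSTMHOK

K(10): 10−21=-11≡15 → P
D(3): 3−21=-18≡8 → I
E(4): 4−21=-17≡9 → J
W(22): 22−21=1 → B
I(8): 8−21=-13≡13 → N
D(3): 3−21=-18≡8 → I
P(15): 15−21=-6≡20 → U
I(8): 8−21=-13≡13 → N
N(13): 13−21=-8≡18 → S
O(14): 14−21=-7≡19 → T
H(7): 7−21=-14≡12 → M
C(2): 2−21=-19≡7 → H
J(9): 9−21=-12≡14 → O
F(5): 5−21=-16≡10 → K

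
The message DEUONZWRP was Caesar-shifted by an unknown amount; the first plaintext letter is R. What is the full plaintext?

RSICBNKFD

From the crib: D(3)−R(17)=-14≡12, so the shift is 12.
Subtract 12 from each ciphertext letter:
D(3): 3−12=-9≡17 → R
E(4): 4−12=-8≡18 → S
U(20): 20−12=8 → I
O(14): 14−12=2 → C
N(13): 13−12=1 → B
Z(25): 25−12=13 → N
W(22): 22−12=10 → K
R(17): 17−12=5 → F
P(15): 15−12=3 → D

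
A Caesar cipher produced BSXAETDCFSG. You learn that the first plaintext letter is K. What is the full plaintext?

KBGJNCMLOBP

From the crib: B(1)−K(10)=-9≡17, so the shift is 17.
Subtract 17 from each ciphertext letter:
B(1): 1−17=-16≡10 → K
S(18): 18−17=1 → B
X(23): 23−17=6 → G
A(0): 0−17=-17≡9 → J
E(4): 4−17=-13≡13 → N
T(19): 19−17=2 → C
D(3): 3−17=-14≡12 → M
C(2): 2−17=-15≡11 → L
F(5): 5−17=-12≡14 → O
S(18): 18−17=1 → B
G(6): 6−17=-11≡15 → P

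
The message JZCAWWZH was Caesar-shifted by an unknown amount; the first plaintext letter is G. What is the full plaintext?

From the crib: J(9)−G(6)=3, so the shift is 3.
Subtract 3 from each ciphertext letter:
J(9): 9−3=6 → G
Z(25): 25−3=22 → W
C(2): 2−3=-1≡25 → Z
A(0): 0−3=-3≡23 → X
W(22): 22−3=19 → T
W(22): 22−3=19 → T
Z(25): 25−3=22 → W
H(7): 7−3=4 → E

GWZXTTWE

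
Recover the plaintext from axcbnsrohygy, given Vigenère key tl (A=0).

Repeat the key across the ciphertext: tltltltltltl
a(0)−t(19): -19≡7 → h
x(23)−l(11): 12 → m
c(2)−t(19): -17≡9 → j
b(1)−l(11): -10≡16 → q
n(13)−t(19): -6≡20 → u
s(18)−l(11): 7 → h
r(17)−t(19): -2≡24 → y
o(14)−l(11): 3 → d
h(7)−t(19): -12≡14 → o
y(24)−l(11): 13 → n
g(6)−t(19): -13≡13 → n
y(24)−l(11): 13 → n

hmjquhydonnn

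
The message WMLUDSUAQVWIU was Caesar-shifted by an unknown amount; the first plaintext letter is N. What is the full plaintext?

NDCLUJLRHMNZL

From the crib: W(22)−N(13)=9, so the shift is 9.
Subtract 9 from each ciphertext letter:
W(22): 22−9=13 → N
M(12): 12−9=3 → D
L(11): 11−9=2 → C
U(20): 20−9=11 → L
D(3): 3−9=-6≡20 → U
S(18): 18−9=9 → J
U(20): 20−9=11 → L
A(0): 0−9=-9≡17 → R
Q(16): 16−9=7 → H
V(21): 21−9=12 → M
W(22): 22−9=13 → N
I(8): 8−9=-1≡25 → Z
U(20): 20−9=11 → L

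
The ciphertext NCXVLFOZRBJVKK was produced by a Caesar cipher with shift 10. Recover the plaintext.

DSNLBVEPHRZLAA

N(13): 13−10=3 → D
C(2): 2−10=-8≡18 → S
X(23): 23−10=13 → N
V(21): 21−10=11 → L
L(11): 11−10=1 → B
F(5): 5−10=-5≡21 → V
O(14): 14−10=4 → E
Z(25): 25−10=15 → P
R(17): 17−10=7 → H
B(1): 1−10=-9≡17 → R
J(9): 9−10=-1≡25 → Z
V(21): 21−10=11 → L
K(10): 10−10=0 → A
K(10): 10−10=0 → A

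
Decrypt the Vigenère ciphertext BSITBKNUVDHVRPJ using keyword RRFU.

KBDZKTIAEMCBAYE

Repeat the key across the ciphertext: RRFURRFURRFURRF
B(1)−R(17): -16≡10 → K
S(18)−R(17): 1 → B
I(8)−F(5): 3 → D
T(19)−U(20): -1≡25 → Z
B(1)−R(17): -16≡10 → K
K(10)−R(17): -7≡19 → T
N(13)−F(5): 8 → I
U(20)−U(20): 0 → A
V(21)−R(17): 4 → E
D(3)−R(17): -14≡12 → M
H(7)−F(5): 2 → C
V(21)−U(20): 1 → B
R(17)−R(17): 0 → A
P(15)−R(17): -2≡24 → Y
J(9)−F(5): 4 → E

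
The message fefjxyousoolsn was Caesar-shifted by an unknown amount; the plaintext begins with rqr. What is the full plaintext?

rqrvjkageaaxez

From the crib: f(5)−r(17)=-12≡14, so the shift is 14.
Subtract 14 from each ciphertext letter:
f(5): 5−14=-9≡17 → r
e(4): 4−14=-10≡16 → q
f(5): 5−14=-9≡17 → r
j(9): 9−14=-5≡21 → v
x(23): 23−14=9 → j
y(24): 24−14=10 → k
o(14): 14−14=0 → a
u(20): 20−14=6 → g
s(18): 18−14=4 → e
o(14): 14−14=0 → a
o(14): 14−14=0 → a
l(11): 11−14=-3≡23 → x
s(18): 18−14=4 → e
n(13): 13−14=-1≡25 → z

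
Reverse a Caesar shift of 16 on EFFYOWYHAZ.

OPPIYGIRKJ

E(4): 4−16=-12≡14 → O
F(5): 5−16=-11≡15 → P
F(5): 5−16=-11≡15 → P
Y(24): 24−16=8 → I
O(14): 14−16=-2≡24 → Y
W(22): 22−16=6 → G
Y(24): 24−16=8 → I
H(7): 7−16=-9≡17 → R
A(0): 0−16=-16≡10 → K
Z(25): 25−16=9 → J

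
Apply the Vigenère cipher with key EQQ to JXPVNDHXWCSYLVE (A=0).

NNFZDTLNMGIOPLU

Repeat the key across the message: EQQEQQEQQEQQEQQ
J(9)+E(4): 13 → N
X(23)+Q(16): 39≡13 → N
P(15)+Q(16): 31≡5 → F
V(21)+E(4): 25 → Z
N(13)+Q(16): 29≡3 → D
D(3)+Q(16): 19 → T
H(7)+E(4): 11 → L
X(23)+Q(16): 39≡13 → N
W(22)+Q(16): 38≡12 → M
C(2)+E(4): 6 → G
S(18)+Q(16): 34≡8 → I
Y(24)+Q(16): 40≡14 → O
L(11)+E(4): 15 → P
V(21)+Q(16): 37≡11 → L
E(4)+Q(16): 20 → U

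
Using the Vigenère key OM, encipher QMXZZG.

Repeat the key across the message: OMOMOM
Q(16)+O(14): 30≡4 → E
M(12)+M(12): 24 → Y
X(23)+O(14): 37≡11 → L
Z(25)+M(12): 37≡11 → L
Z(25)+O(14): 39≡13 → N
G(6)+M(12): 18 → S

EYLLNS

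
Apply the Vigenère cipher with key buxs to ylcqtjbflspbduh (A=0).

zfziudyxmmmteoe

Repeat the key across the message: buxsbuxsbuxsbux
y(24)+b(1): 25 → z
l(11)+u(20): 31≡5 → f
c(2)+x(23): 25 → z
q(16)+s(18): 34≡8 → i
t(19)+b(1): 20 → u
j(9)+u(20): 29≡3 → d
b(1)+x(23): 24 → y
f(5)+s(18): 23 → x
l(11)+b(1): 12 → m
s(18)+u(20): 38≡12 → m
p(15)+x(23): 38≡12 → m
b(1)+s(18): 19 → t
d(3)+b(1): 4 → e
u(20)+u(20): 40≡14 → o
h(7)+x(23): 30≡4 → e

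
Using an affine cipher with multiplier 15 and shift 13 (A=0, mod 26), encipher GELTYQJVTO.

ZVWMJTSQMP

G(6): 15·6+13=103≡25 → Z
E(4): 15·4+13=73≡21 → V
L(11): 15·11+13=178≡22 → W
T(19): 15·19+13=298≡12 → M
Y(24): 15·24+13=373≡9 → J
Q(16): 15·16+13=253≡19 → T
J(9): 15·9+13=148≡18 → S
V(21): 15·21+13=328≡16 → Q
T(19): 15·19+13=298≡12 → M
O(14): 15·14+13=223≡15 → P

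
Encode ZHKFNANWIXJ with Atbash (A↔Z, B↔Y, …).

Z(25) → A(0)
H(7) → S(18)
K(10) → P(15)
F(5) → U(20)
N(13) → M(12)
A(0) → Z(25)
N(13) → M(12)
W(22) → D(3)
I(8) → R(17)
X(23) → C(2)
J(9) → Q(16)

ASPUMZMDRCQ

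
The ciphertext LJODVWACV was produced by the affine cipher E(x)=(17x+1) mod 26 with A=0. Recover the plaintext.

WCNUSPDXS

The inverse of 17 mod 26 is 23, since 17·23=391≡1. Apply D(y)=23·(y−1) mod 26:
L(11): 23·(11−1)=230≡22 → W
J(9): 23·(9−1)=184≡2 → C
O(14): 23·(14−1)=299≡13 → N
D(3): 23·(3−1)=46≡20 → U
V(21): 23·(21−1)=460≡18 → S
W(22): 23·(22−1)=483≡15 → P
A(0): 23·(0−1)=-23≡3 → D
C(2): 23·(2−1)=23 → X
V(21): 23·(21−1)=460≡18 → S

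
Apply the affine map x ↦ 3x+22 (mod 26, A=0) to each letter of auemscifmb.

a(0): 3·0+22=22 → w
u(20): 3·20+22=82≡4 → e
e(4): 3·4+22=34≡8 → i
m(12): 3·12+22=58≡6 → g
s(18): 3·18+22=76≡24 → y
c(2): 3·2+22=28≡2 → c
i(8): 3·8+22=46≡20 → u
f(5): 3·5+22=37≡11 → l
m(12): 3·12+22=58≡6 → g
b(1): 3·1+22=25 → z

weigyculgz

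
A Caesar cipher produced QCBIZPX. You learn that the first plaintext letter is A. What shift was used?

16

From the crib: Q(16)−A(0)=16, so the shift is 16.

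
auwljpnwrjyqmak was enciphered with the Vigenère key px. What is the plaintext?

lxhousyzcmjtxdv

Repeat the key across the ciphertext: pxpxpxpxpxpxpxp
a(0)−p(15): -15≡11 → l
u(20)−x(23): -3≡23 → x
w(22)−p(15): 7 → h
l(11)−x(23): -12≡14 → o
j(9)−p(15): -6≡20 → u
p(15)−x(23): -8≡18 → s
n(13)−p(15): -2≡24 → y
w(22)−x(23): -1≡25 → z
r(17)−p(15): 2 → c
j(9)−x(23): -14≡12 → m
y(24)−p(15): 9 → j
q(16)−x(23): -7≡19 → t
m(12)−p(15): -3≡23 → x
a(0)−x(23): -23≡3 → d
k(10)−p(15): -5≡21 → v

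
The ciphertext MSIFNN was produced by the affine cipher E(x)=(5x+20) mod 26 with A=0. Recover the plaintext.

The inverse of 5 mod 26 is 21, since 5·21=105≡1. Apply D(y)=21·(y−20) mod 26:
M(12): 21·(12−20)=-168≡14 → O
S(18): 21·(18−20)=-42≡10 → K
I(8): 21·(8−20)=-252≡8 → I
F(5): 21·(5−20)=-315≡23 → X
N(13): 21·(13−20)=-147≡9 → J
N(13): 21·(13−20)=-147≡9 → J

OKIXJJ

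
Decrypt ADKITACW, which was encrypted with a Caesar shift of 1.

ZCJHSZBV

A(0): 0−1=-1≡25 → Z
D(3): 3−1=2 → C
K(10): 10−1=9 → J
I(8): 8−1=7 → H
T(19): 19−1=18 → S
A(0): 0−1=-1≡25 → Z
C(2): 2−1=1 → B
W(22): 22−1=21 → V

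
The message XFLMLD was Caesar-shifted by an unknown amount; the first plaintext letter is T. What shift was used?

From the crib: X(23)−T(19)=4, so the shift is 4.

4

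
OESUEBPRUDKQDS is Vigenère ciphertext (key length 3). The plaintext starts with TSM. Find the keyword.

Subtract each crib letter from the matching ciphertext letter (mod 26):
O(14)−T(19)=-5≡21 → V
E(4)−S(18)=-14≡12 → M
S(18)−M(12)=6 → G

VMG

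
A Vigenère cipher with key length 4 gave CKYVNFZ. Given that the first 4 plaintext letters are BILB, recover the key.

Subtract each crib letter from the matching ciphertext letter (mod 26):
C(2)−B(1)=1 → B
K(10)−I(8)=2 → C
Y(24)−L(11)=13 → N
V(21)−B(1)=20 → U

BCNU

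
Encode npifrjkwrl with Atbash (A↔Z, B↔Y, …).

n(13) → m(12)
p(15) → k(10)
i(8) → r(17)
f(5) → u(20)
r(17) → i(8)
j(9) → q(16)
k(10) → p(15)
w(22) → d(3)
r(17) → i(8)
l(11) → o(14)

mkruiqpdio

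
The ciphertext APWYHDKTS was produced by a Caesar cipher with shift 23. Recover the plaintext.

A(0): 0−23=-23≡3 → D
P(15): 15−23=-8≡18 → S
W(22): 22−23=-1≡25 → Z
Y(24): 24−23=1 → B
H(7): 7−23=-16≡10 → K
D(3): 3−23=-20≡6 → G
K(10): 10−23=-13≡13 → N
T(19): 19−23=-4≡22 → W
S(18): 18−23=-5≡21 → V

DSZBKGNWV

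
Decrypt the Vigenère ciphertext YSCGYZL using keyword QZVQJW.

Repeat the key across the ciphertext: QZVQJWQ
Y(24)−Q(16): 8 → I
S(18)−Z(25): -7≡19 → T
C(2)−V(21): -19≡7 → H
G(6)−Q(16): -10≡16 → Q
Y(24)−J(9): 15 → P
Z(25)−W(22): 3 → D
L(11)−Q(16): -5≡21 → V

ITHQPDV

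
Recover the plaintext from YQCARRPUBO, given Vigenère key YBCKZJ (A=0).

APAQSIRTZE

Repeat the key across the ciphertext: YBCKZJYBCK
Y(24)−Y(24): 0 → A
Q(16)−B(1): 15 → P
C(2)−C(2): 0 → A
A(0)−K(10): -10≡16 → Q
R(17)−Z(25): -8≡18 → S
R(17)−J(9): 8 → I
P(15)−Y(24): -9≡17 → R
U(20)−B(1): 19 → T
B(1)−C(2): -1≡25 → Z
O(14)−K(10): 4 → E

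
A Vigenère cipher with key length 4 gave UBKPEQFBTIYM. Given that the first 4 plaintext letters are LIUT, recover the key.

Subtract each crib letter from the matching ciphertext letter (mod 26):
U(20)−L(11)=9 → J
B(1)−I(8)=-7≡19 → T
K(10)−U(20)=-10≡16 → Q
P(15)−T(19)=-4≡22 → W

JTQW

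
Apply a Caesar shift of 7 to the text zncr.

z(25): 25+7=32≡6 → g
n(13): 13+7=20 → u
c(2): 2+7=9 → j
r(17): 17+7=24 → y

gujy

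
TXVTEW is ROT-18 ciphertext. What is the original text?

BFDBME

T(19): 19−18=1 → B
X(23): 23−18=5 → F
V(21): 21−18=3 → D
T(19): 19−18=1 → B
E(4): 4−18=-14≡12 → M
W(22): 22−18=4 → E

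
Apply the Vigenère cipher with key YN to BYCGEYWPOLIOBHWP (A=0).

Repeat the key across the message: YNYNYNYNYNYNYNYN
B(1)+Y(24): 25 → Z
Y(24)+N(13): 37≡11 → L
C(2)+Y(24): 26≡0 → A
G(6)+N(13): 19 → T
E(4)+Y(24): 28≡2 → C
Y(24)+N(13): 37≡11 → L
W(22)+Y(24): 46≡20 → U
P(15)+N(13): 28≡2 → C
O(14)+Y(24): 38≡12 → M
L(11)+N(13): 24 → Y
I(8)+Y(24): 32≡6 → G
O(14)+N(13): 27≡1 → B
B(1)+Y(24): 25 → Z
H(7)+N(13): 20 → U
W(22)+Y(24): 46≡20 → U
P(15)+N(13): 28≡2 → C

ZLATCLUCMYGBZUUC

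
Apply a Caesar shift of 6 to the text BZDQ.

B(1): 1+6=7 → H
Z(25): 25+6=31≡5 → F
D(3): 3+6=9 → J
Q(16): 16+6=22 → W

HFJW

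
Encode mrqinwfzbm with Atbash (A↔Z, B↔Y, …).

m(12) → n(13)
r(17) → i(8)
q(16) → j(9)
i(8) → r(17)
n(13) → m(12)
w(22) → d(3)
f(5) → u(20)
z(25) → a(0)
b(1) → y(24)
m(12) → n(13)

nijrmduayn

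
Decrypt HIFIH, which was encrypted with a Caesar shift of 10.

H(7): 7−10=-3≡23 → X
I(8): 8−10=-2≡24 → Y
F(5): 5−10=-5≡21 → V
I(8): 8−10=-2≡24 → Y
H(7): 7−10=-3≡23 → X

XYVYX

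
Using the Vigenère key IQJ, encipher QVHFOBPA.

Repeat the key across the message: IQJIQJIQ
Q(16)+I(8): 24 → Y
V(21)+Q(16): 37≡11 → L
H(7)+J(9): 16 → Q
F(5)+I(8): 13 → N
O(14)+Q(16): 30≡4 → E
B(1)+J(9): 10 → K
P(15)+I(8): 23 → X
A(0)+Q(16): 16 → Q

YLQNEKXQ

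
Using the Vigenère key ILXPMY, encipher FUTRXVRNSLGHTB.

Repeat the key across the message: ILXPMYILXPMYIL
F(5)+I(8): 13 → N
U(20)+L(11): 31≡5 → F
T(19)+X(23): 42≡16 → Q
R(17)+P(15): 32≡6 → G
X(23)+M(12): 35≡9 → J
V(21)+Y(24): 45≡19 → T
R(17)+I(8): 25 → Z
N(13)+L(11): 24 → Y
S(18)+X(23): 41≡15 → P
L(11)+P(15): 26≡0 → A
G(6)+M(12): 18 → S
H(7)+Y(24): 31≡5 → F
T(19)+I(8): 27≡1 → B
B(1)+L(11): 12 → M

NFQGJTZYPASFBM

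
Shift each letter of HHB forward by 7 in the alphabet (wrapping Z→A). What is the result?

OOI

H(7): 7+7=14 → O
H(7): 7+7=14 → O
B(1): 1+7=8 → I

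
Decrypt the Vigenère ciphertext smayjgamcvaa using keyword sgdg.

agxsraxgkpxu

Repeat the key across the ciphertext: sgdgsgdgsgdg
s(18)−s(18): 0 → a
m(12)−g(6): 6 → g
a(0)−d(3): -3≡23 → x
y(24)−g(6): 18 → s
j(9)−s(18): -9≡17 → r
g(6)−g(6): 0 → a
a(0)−d(3): -3≡23 → x
m(12)−g(6): 6 → g
c(2)−s(18): -16≡10 → k
v(21)−g(6): 15 → p
a(0)−d(3): -3≡23 → x
a(0)−g(6): -6≡20 → u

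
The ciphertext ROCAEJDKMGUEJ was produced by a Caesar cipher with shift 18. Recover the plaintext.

ZWKIMRLSUOCMR

R(17): 17−18=-1≡25 → Z
O(14): 14−18=-4≡22 → W
C(2): 2−18=-16≡10 → K
A(0): 0−18=-18≡8 → I
E(4): 4−18=-14≡12 → M
J(9): 9−18=-9≡17 → R
D(3): 3−18=-15≡11 → L
K(10): 10−18=-8≡18 → S
M(12): 12−18=-6≡20 → U
G(6): 6−18=-12≡14 → O
U(20): 20−18=2 → C
E(4): 4−18=-14≡12 → M
J(9): 9−18=-9≡17 → R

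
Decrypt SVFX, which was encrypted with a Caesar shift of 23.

VYIA

S(18): 18−23=-5≡21 → V
V(21): 21−23=-2≡24 → Y
F(5): 5−23=-18≡8 → I
X(23): 23−23=0 → A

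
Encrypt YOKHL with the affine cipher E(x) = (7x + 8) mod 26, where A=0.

Y(24): 7·24+8=176≡20 → U
O(14): 7·14+8=106≡2 → C
K(10): 7·10+8=78≡0 → A
H(7): 7·7+8=57≡5 → F
L(11): 7·11+8=85≡7 → H

UCAFH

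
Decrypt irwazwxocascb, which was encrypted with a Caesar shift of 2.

gpuyxuvmayqaz

i(8): 8−2=6 → g
r(17): 17−2=15 → p
w(22): 22−2=20 → u
a(0): 0−2=-2≡24 → y
z(25): 25−2=23 → x
w(22): 22−2=20 → u
x(23): 23−2=21 → v
o(14): 14−2=12 → m
c(2): 2−2=0 → a
a(0): 0−2=-2≡24 → y
s(18): 18−2=16 → q
c(2): 2−2=0 → a
b(1): 1−2=-1≡25 → z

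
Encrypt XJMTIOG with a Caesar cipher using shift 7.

X(23): 23+7=30≡4 → E
J(9): 9+7=16 → Q
M(12): 12+7=19 → T
T(19): 19+7=26≡0 → A
I(8): 8+7=15 → P
O(14): 14+7=21 → V
G(6): 6+7=13 → N

EQTAPVN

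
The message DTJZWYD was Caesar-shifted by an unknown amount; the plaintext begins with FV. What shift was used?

From the crib: D(3)−F(5)=-2≡24, so the shift is 24.

24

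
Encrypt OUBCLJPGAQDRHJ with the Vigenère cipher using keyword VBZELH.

Repeat the key across the message: VBZELHVBZELHVB
O(14)+V(21): 35≡9 → J
U(20)+B(1): 21 → V
B(1)+Z(25): 26≡0 → A
C(2)+E(4): 6 → G
L(11)+L(11): 22 → W
J(9)+H(7): 16 → Q
P(15)+V(21): 36≡10 → K
G(6)+B(1): 7 → H
A(0)+Z(25): 25 → Z
Q(16)+E(4): 20 → U
D(3)+L(11): 14 → O
R(17)+H(7): 24 → Y
H(7)+V(21): 28≡2 → C
J(9)+B(1): 10 → K

JVAGWQKHZUOYCK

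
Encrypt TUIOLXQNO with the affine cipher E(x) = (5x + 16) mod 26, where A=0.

T(19): 5·19+16=111≡7 → H
U(20): 5·20+16=116≡12 → M
I(8): 5·8+16=56≡4 → E
O(14): 5·14+16=86≡8 → I
L(11): 5·11+16=71≡19 → T
X(23): 5·23+16=131≡1 → B
Q(16): 5·16+16=96≡18 → S
N(13): 5·13+16=81≡3 → D
O(14): 5·14+16=86≡8 → I

HMEITBSDI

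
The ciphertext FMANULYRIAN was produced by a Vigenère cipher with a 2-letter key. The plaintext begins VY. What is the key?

KO

Subtract each crib letter from the matching ciphertext letter (mod 26):
F(5)−V(21)=-16≡10 → K
M(12)−Y(24)=-12≡14 → O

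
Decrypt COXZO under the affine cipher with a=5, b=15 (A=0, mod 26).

NFMCF

The inverse of 5 mod 26 is 21, since 5·21=105≡1. Apply D(y)=21·(y−15) mod 26:
C(2): 21·(2−15)=-273≡13 → N
O(14): 21·(14−15)=-21≡5 → F
X(23): 21·(23−15)=168≡12 → M
Z(25): 21·(25−15)=210≡2 → C
O(14): 21·(14−15)=-21≡5 → F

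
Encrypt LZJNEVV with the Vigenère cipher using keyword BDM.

MCVOHHW

Repeat the key across the message: BDMBDMB
L(11)+B(1): 12 → M
Z(25)+D(3): 28≡2 → C
J(9)+M(12): 21 → V
N(13)+B(1): 14 → O
E(4)+D(3): 7 → H
V(21)+M(12): 33≡7 → H
V(21)+B(1): 22 → W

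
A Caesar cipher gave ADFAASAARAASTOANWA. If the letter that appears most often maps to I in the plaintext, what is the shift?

18

The most frequent ciphertext letter is A (appears 9 times).
A is position 0; I is position 8.
Shift = -8≡18.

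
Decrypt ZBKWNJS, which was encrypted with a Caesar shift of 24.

BDMYPLU

Z(25): 25−24=1 → B
B(1): 1−24=-23≡3 → D
K(10): 10−24=-14≡12 → M
W(22): 22−24=-2≡24 → Y
N(13): 13−24=-11≡15 → P
J(9): 9−24=-15≡11 → L
S(18): 18−24=-6≡20 → U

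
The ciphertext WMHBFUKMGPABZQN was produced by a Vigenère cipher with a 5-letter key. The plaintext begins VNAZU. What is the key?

BZHCL

Subtract each crib letter from the matching ciphertext letter (mod 26):
W(22)−V(21)=1 → B
M(12)−N(13)=-1≡25 → Z
H(7)−A(0)=7 → H
B(1)−Z(25)=-24≡2 → C
F(5)−U(20)=-15≡11 → L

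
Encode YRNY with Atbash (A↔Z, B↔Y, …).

Y(24) → B(1)
R(17) → I(8)
N(13) → M(12)
Y(24) → B(1)

BIMB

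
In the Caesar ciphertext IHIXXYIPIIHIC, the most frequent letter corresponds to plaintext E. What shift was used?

The most frequent ciphertext letter is I (appears 6 times).
I is position 8; E is position 4.
Shift = 4.

4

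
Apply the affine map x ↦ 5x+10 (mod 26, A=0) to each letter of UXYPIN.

GVAHYX

U(20): 5·20+10=110≡6 → G
X(23): 5·23+10=125≡21 → V
Y(24): 5·24+10=130≡0 → A
P(15): 5·15+10=85≡7 → H
I(8): 5·8+10=50≡24 → Y
N(13): 5·13+10=75≡23 → X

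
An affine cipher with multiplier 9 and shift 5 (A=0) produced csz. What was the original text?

rni

The inverse of 9 mod 26 is 3, since 9·3=27≡1. Apply D(y)=3·(y−5) mod 26:
c(2): 3·(2−5)=-9≡17 → r
s(18): 3·(18−5)=39≡13 → n
z(25): 3·(25−5)=60≡8 → i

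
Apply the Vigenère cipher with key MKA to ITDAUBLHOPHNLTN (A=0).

UDDMEBXROBRNXDN

Repeat the key across the message: MKAMKAMKAMKAMKA
I(8)+M(12): 20 → U
T(19)+K(10): 29≡3 → D
D(3)+A(0): 3 → D
A(0)+M(12): 12 → M
U(20)+K(10): 30≡4 → E
B(1)+A(0): 1 → B
L(11)+M(12): 23 → X
H(7)+K(10): 17 → R
O(14)+A(0): 14 → O
P(15)+M(12): 27≡1 → B
H(7)+K(10): 17 → R
N(13)+A(0): 13 → N
L(11)+M(12): 23 → X
T(19)+K(10): 29≡3 → D
N(13)+A(0): 13 → N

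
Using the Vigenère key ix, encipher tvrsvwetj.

bszpdtmqr

Repeat the key across the message: ixixixixi
t(19)+i(8): 27≡1 → b
v(21)+x(23): 44≡18 → s
r(17)+i(8): 25 → z
s(18)+x(23): 41≡15 → p
v(21)+i(8): 29≡3 → d
w(22)+x(23): 45≡19 → t
e(4)+i(8): 12 → m
t(19)+x(23): 42≡16 → q
j(9)+i(8): 17 → r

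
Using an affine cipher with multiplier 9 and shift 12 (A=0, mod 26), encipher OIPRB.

O(14): 9·14+12=138≡8 → I
I(8): 9·8+12=84≡6 → G
P(15): 9·15+12=147≡17 → R
R(17): 9·17+12=165≡9 → J
B(1): 9·1+12=21 → V

IGRJV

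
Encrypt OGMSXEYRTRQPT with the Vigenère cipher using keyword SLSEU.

GREWRWJJXLIAL

Repeat the key across the message: SLSEUSLSEUSLS
O(14)+S(18): 32≡6 → G
G(6)+L(11): 17 → R
M(12)+S(18): 30≡4 → E
S(18)+E(4): 22 → W
X(23)+U(20): 43≡17 → R
E(4)+S(18): 22 → W
Y(24)+L(11): 35≡9 → J
R(17)+S(18): 35≡9 → J
T(19)+E(4): 23 → X
R(17)+U(20): 37≡11 → L
Q(16)+S(18): 34≡8 → I
P(15)+L(11): 26≡0 → A
T(19)+S(18): 37≡11 → L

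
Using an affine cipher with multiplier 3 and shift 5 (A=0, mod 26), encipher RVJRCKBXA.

EQGELJIWF

R(17): 3·17+5=56≡4 → E
V(21): 3·21+5=68≡16 → Q
J(9): 3·9+5=32≡6 → G
R(17): 3·17+5=56≡4 → E
C(2): 3·2+5=11 → L
K(10): 3·10+5=35≡9 → J
B(1): 3·1+5=8 → I
X(23): 3·23+5=74≡22 → W
A(0): 3·0+5=5 → F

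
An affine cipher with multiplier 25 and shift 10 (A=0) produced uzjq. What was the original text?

qlbu

The inverse of 25 mod 26 is 25, since 25·25=625≡1. Apply D(y)=25·(y−10) mod 26:
u(20): 25·(20−10)=250≡16 → q
z(25): 25·(25−10)=375≡11 → l
j(9): 25·(9−10)=-25≡1 → b
q(16): 25·(16−10)=150≡20 → u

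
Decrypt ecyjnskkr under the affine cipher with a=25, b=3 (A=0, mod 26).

The inverse of 25 mod 26 is 25, since 25·25=625≡1. Apply D(y)=25·(y−3) mod 26:
e(4): 25·(4−3)=25 → z
c(2): 25·(2−3)=-25≡1 → b
y(24): 25·(24−3)=525≡5 → f
j(9): 25·(9−3)=150≡20 → u
n(13): 25·(13−3)=250≡16 → q
s(18): 25·(18−3)=375≡11 → l
k(10): 25·(10−3)=175≡19 → t
k(10): 25·(10−3)=175≡19 → t
r(17): 25·(17−3)=350≡12 → m

zbfuqlttm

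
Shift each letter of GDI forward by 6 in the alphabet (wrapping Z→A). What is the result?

G(6): 6+6=12 → M
D(3): 3+6=9 → J
I(8): 8+6=14 → O

MJO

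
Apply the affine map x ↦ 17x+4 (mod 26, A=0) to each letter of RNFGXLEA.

HRLCFJUE

R(17): 17·17+4=293≡7 → H
N(13): 17·13+4=225≡17 → R
F(5): 17·5+4=89≡11 → L
G(6): 17·6+4=106≡2 → C
X(23): 17·23+4=395≡5 → F
L(11): 17·11+4=191≡9 → J
E(4): 17·4+4=72≡20 → U
A(0): 17·0+4=4 → E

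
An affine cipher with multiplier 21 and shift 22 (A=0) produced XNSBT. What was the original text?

FHGZL

The inverse of 21 mod 26 is 5, since 21·5=105≡1. Apply D(y)=5·(y−22) mod 26:
X(23): 5·(23−22)=5 → F
N(13): 5·(13−22)=-45≡7 → H
S(18): 5·(18−22)=-20≡6 → G
B(1): 5·(1−22)=-105≡25 → Z
T(19): 5·(19−22)=-15≡11 → L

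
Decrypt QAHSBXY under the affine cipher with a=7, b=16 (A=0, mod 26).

The inverse of 7 mod 26 is 15, since 7·15=105≡1. Apply D(y)=15·(y−16) mod 26:
Q(16): 15·(16−16)=0 → A
A(0): 15·(0−16)=-240≡20 → U
H(7): 15·(7−16)=-135≡21 → V
S(18): 15·(18−16)=30≡4 → E
B(1): 15·(1−16)=-225≡9 → J
X(23): 15·(23−16)=105≡1 → B
Y(24): 15·(24−16)=120≡16 → Q

AUVEJBQ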